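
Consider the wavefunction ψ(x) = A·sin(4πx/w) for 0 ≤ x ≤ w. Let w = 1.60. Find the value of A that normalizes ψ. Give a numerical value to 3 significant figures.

Require ∫ |ψ|² dx = 1 over the whole domain.
With ∫₀^w sin²(nπx/w) dx = w/2, carrying out the integral gives A² · w/2.
Hence A² = 1/[w/2].
Plugging in w = 1.60 yields A = 1.118.

A ≈ 1.12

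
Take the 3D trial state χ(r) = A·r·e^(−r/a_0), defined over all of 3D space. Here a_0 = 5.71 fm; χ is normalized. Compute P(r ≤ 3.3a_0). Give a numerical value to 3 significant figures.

P = ∫ |χ|² 4πr² dr over r ≤ 3.3a_0.
The full normalization integral is A²·[3·π·a_0^5] = 1, fixing A².
In terms of u = r/a_0 (A², 4π and the length scale all cancel between numerator and denominator), P = [∫_{0}^{3.3} u^4·e^(-2·u) du] / [∫_{0}^{∞} u^4·e^(-2·u) du].
An antiderivative of u^4·e^(-2·u) is -(u^4/2 + u^3 + 3·u^2/2 + 3·u/2 + 3/4)·e^(-2·u); evaluating from 0 to 3.3 gives ≈ 0.59047, while the full integral is 3/4.
This evaluates to P = 0.7873.

P ≈ 0.787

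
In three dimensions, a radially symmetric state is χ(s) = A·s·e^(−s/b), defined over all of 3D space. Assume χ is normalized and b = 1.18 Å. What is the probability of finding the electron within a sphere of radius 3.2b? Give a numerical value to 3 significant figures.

Integrate the radial probability density 4πs²|χ|² over s ≤ 3.2b.
A² is fixed by ∫₀^∞ 4πs²|χ|² ds = 1, i.e. A² = (3·π·b^5)^(−1).
In terms of u = s/b (A², 4π and the length scale all cancel between numerator and denominator), P = [∫_{0}^{3.2} u^4·e^(-2·u) du] / [∫_{0}^{∞} u^4·e^(-2·u) du].
Using ∫ u^4·e^(-2·u) du = -(u^4/2 + u^3 + 3·u^2/2 + 3·u/2 + 3/4)·e^(-2·u), the numerator is ≈ 0.57370 and the denominator is 3/4.
Taking the ratio yields P = 0.7649.

P ≈ 0.765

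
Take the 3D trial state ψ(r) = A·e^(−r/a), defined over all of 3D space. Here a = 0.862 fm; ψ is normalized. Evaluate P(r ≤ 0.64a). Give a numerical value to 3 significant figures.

Integrate the radial probability density 4πr²|ψ|² over r ≤ 0.64a.
Normalization gives A² = 1/(π·a^3).
In terms of u = r/a (A², 4π and the length scale all cancel between numerator and denominator), P = [∫_{0}^{0.64} u^2·e^(-2·u) du] / [∫_{0}^{∞} u^2·e^(-2·u) du].
Using ∫ u^2·e^(-2·u) du = -(2·u^2 + 2·u + 1)·e^(-2·u)/4, the numerator is 1/4 - 1937·e^(-32/25)/2500 and the denominator is 1/4.
The region integral divided by the full integral gives P = 0.1383.

P ≈ 0.138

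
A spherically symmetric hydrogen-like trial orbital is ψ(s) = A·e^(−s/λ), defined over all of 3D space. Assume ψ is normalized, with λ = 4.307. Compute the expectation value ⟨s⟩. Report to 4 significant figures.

⟨s⟩ ≈ 6.461

The expectation value is the |ψ|²-weighted average of s: ∫ s|ψ|² 4πs² ds.
With ∫₀^∞ s^3 e^(−αs) ds = 3!/α^4, the ratio of the moment integral to the normalization integral gives ⟨s⟩ = 3·λ/2.
Putting λ = 4.307 gives 6.4605.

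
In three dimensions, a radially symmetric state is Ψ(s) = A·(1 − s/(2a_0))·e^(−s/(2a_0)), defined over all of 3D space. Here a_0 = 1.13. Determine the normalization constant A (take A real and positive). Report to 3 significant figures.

A ≈ 0.166

Require ∫ |Ψ|² 4πs² ds = 1 over the whole domain.
The angular integral contributes 4π, leaving ∫₀^∞ s²|Ψ|² ds.
Recall ∫₀^∞ s^m e^(−s/β) ds = m!·β^(m+1), the integral (without the A² prefactor) comes out to 8·π·a_0^3.
Setting this equal to 1 gives A² = 1/(8·π·a_0^3).
With a_0 = 1.13: A² = 0.02758 and A = 0.1661.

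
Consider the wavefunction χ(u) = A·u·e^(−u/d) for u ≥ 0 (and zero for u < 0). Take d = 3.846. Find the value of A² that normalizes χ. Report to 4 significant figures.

Require ∫ |χ|² du = 1 over the whole domain.
Recall ∫₀^∞ u^m e^(−u/β) du = m!·β^(m+1), carrying out the integral gives A² · d^3/4.
With d = 3.846: A² = 0.070312 and A = 0.26516.

A^2 ≈ 0.07031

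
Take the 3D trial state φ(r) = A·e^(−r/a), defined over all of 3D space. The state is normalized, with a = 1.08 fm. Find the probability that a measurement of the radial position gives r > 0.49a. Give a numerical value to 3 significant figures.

With dV = 4πr²dr, the probability is ∫|φ|² dV over r > 0.49a.
A² is fixed by ∫₀^∞ 4πr²|φ|² dr = 1, i.e. A² = (π·a^3)^(−1).
Substituting u = r/a, A², 4π and the length scale all cancel in the ratio: P = ∫_{0.49}^{∞} u^2·e^(-2·u) du / ∫_{0}^{∞} u^2·e^(-2·u) du.
An antiderivative of u^2·e^(-2·u) is -(2·u^2 + 2·u + 1)·e^(-2·u)/4; evaluating from 0.49 to ∞ gives ≈ 0.23084, while the full integral is 1/4.
The region integral divided by the full integral gives P = 0.9233.

P ≈ 0.923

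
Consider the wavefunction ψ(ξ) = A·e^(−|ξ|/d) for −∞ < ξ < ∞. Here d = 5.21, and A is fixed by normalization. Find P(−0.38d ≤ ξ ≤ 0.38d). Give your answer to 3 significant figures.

P = ∫_{−0.38d}^{0.38d} |ψ(ξ)|² dξ.
The normalization integral ∫|ψ|²dξ over the whole domain equals d·A², and A² cancels in the ratio.
By symmetry take twice the ξ ≥ 0 contribution in numerator and denominator; the 2's cancel. Let u = ξ/d; then A² and the length scale cancel, so P = ∫_{0}^{0.38} e^(-2·u) du ÷ ∫_{0}^{∞} e^(-2·u) du.
With ∫ e^(-2·u) du = -e^(-2·u)/2 + C, the region integral is 1/2 - e^(-19/25)/2 and the full one is 1/2.
Taking the ratio, P = 0.5323.

P ≈ 0.532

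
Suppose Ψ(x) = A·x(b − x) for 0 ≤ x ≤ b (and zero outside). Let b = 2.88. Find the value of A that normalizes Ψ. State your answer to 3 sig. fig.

A ≈ 0.389

The normalization condition is ∫|Ψ|² dx = 1 from 0 to b.
Expanding the polynomial and integrating term by term, ∫|Ψ|² dx = A²·(b^5/30).
Setting this equal to 1 gives A² = 1/(b^5/30).
Plugging in b = 2.88 yields A = 0.3891.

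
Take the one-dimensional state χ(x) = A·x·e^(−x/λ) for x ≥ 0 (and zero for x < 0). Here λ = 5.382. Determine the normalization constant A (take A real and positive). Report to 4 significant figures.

A ≈ 0.1602

The normalization condition is ∫|χ|² dx = 1 from 0 to ∞.
∫|χ|² dx = A²·(λ^3/4).
With λ = 5.382: A² = 0.025658 and A = 0.16018.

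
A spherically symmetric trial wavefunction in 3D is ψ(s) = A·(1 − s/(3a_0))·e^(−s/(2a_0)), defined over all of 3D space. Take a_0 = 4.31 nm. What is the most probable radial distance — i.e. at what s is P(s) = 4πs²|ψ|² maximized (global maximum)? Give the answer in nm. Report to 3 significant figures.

The maximum of P(s) = 4πs²|ψ|² occurs where its derivative vanishes.
This gives s = a_0.
With a_0 = 4.31, the most probable radial distance is 4.310 nm.

s ≈ 4.31 nm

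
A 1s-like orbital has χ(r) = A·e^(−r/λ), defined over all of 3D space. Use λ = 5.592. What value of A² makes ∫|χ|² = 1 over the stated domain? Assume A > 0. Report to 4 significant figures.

Normalization requires ∫|χ|² 4πr² dr = 1, integrated from 0 to ∞.
(Spherical symmetry: dV = 4πr² dr.)
With ∫₀^∞ r^2 e^(−αr) dr = 2!/α^3, ∫|χ|² 4πr² dr = A²·(π·λ^3).
Hence A² = 1/[π·λ^3].
With λ = 5.592: A² = 0.0018203 and A = 0.042665.

A^2 ≈ 0.001820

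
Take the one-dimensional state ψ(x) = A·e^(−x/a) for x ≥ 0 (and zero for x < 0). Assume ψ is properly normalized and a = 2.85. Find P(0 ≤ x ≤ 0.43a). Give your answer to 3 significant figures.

|ψ|² is the probability density, so P = ∫_{0}^{0.43a} |ψ|² dx.
Since A² = 1/(a/2), this is the region integral divided by the full normalization integral.
Let u = x/a; then A² and the length scale cancel, so P = ∫_{0}^{0.43} e^(-2·u) du ÷ ∫_{0}^{∞} e^(-2·u) du.
With ∫ e^(-2·u) du = -e^(-2·u)/2 + C, the region integral is 1/2 - e^(-43/50)/2 and the full one is 1/2.
This works out to P = 0.5768.

P ≈ 0.577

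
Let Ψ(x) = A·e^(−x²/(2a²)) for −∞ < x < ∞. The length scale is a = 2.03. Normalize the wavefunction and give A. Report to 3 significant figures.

A ≈ 0.527

We need A² ∫|f|² dx = 1, taking the integral from −∞ to ∞.
The integral (without the A² prefactor) comes out to √(π)·a.
Hence A² = 1/[√(π)·a].
Plugging in a = 2.03 yields A = 0.5272.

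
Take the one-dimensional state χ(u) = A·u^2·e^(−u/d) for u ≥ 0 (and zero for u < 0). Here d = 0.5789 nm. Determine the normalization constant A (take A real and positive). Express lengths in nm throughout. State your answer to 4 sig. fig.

A ≈ 4.529 nm^(-5/2)

Require ∫ |χ|² du = 1 over the whole domain.
Recall ∫₀^∞ u^m e^(−u/β) du = m!·β^(m+1), with χ = A·u^2·e^(−u/d), the integral evaluates to A²·[3·d^5/4].
Hence A² = 1/[3·d^5/4].
With d = 0.5789: A² = 20.508 and A = 4.5286.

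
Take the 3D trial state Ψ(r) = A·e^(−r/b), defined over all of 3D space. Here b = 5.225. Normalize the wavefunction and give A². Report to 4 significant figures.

A^2 ≈ 0.002231

The normalization condition is ∫|Ψ|² 4πr² dr = 1 from 0 to ∞.
(Spherical symmetry: dV = 4πr² dr.)
Using ∫₀^∞ rⁿ e^(−αr) dr = n!/αⁿ⁺¹, ∫|Ψ|² 4πr² dr = A²·(π·b^3).
Hence A² = 1/[π·b^3].
With b = 5.225: A² = 0.0022315 and A = 0.047238.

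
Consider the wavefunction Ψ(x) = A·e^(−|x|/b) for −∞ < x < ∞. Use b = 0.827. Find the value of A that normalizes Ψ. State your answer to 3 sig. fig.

A ≈ 1.10

Require ∫ |Ψ|² dx = 1 over the whole domain.
Using ∫₀^∞ xⁿ e^(−αx) dx = n!/αⁿ⁺¹, carrying out the integral gives A² · b.
Setting this equal to 1 gives A² = 1/(b).
Plugging in b = 0.827 yields A = 1.100.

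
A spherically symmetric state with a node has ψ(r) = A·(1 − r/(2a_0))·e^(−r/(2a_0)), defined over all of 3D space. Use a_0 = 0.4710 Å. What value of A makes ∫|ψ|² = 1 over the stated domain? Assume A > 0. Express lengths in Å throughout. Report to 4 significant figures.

Normalization requires ∫|ψ|² 4πr² dr = 1, integrated from 0 to ∞.
In 3D with spherical symmetry the volume element is 4πr² dr.
Using ∫₀^∞ rⁿ e^(−αr) dr = n!/αⁿ⁺¹, the integral (without the A² prefactor) comes out to 8·π·a_0^3.
Substituting a_0 = 0.4710 gives A² = 0.38080, so A = 0.61709.

A ≈ 0.6171 Å^(-3/2)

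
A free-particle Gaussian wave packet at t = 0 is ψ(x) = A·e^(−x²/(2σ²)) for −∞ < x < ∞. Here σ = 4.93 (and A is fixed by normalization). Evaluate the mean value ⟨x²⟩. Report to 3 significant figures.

By definition ⟨x²⟩ = ∫ x^2 |ψ(x)|² dx.
With ∫_{−∞}^{∞} x^(2m) e^(−αx²) dx = (2m−1)!!·√π / (2^m α^(m+1/2)), since the A² factors cancel between numerator and denominator, ⟨x²⟩ = σ^2/2.
With σ = 4.93, ⟨x^2⟩ = 12.15.

⟨x^2⟩ ≈ 12.2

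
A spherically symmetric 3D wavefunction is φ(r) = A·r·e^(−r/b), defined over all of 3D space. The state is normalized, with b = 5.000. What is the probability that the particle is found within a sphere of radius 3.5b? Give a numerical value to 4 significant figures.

Integrate the radial probability density 4πr²|φ|² over r ≤ 3.5b.
Normalization gives A² = 1/(3·π·b^5).
Substituting u = r/b, A², 4π and the length scale all cancel in the ratio: P = ∫_{0}^{3.5} u^4·e^(-2·u) du / ∫_{0}^{∞} u^4·e^(-2·u) du.
Using ∫ u^4·e^(-2·u) du = -(u^4/2 + u^3 + 3·u^2/2 + 3·u/2 + 3/4)·e^(-2·u), the numerator is 3/4 - 4553·e^(-7)/32 and the denominator is 3/4.
This evaluates to P = 0.82701.

P ≈ 0.8270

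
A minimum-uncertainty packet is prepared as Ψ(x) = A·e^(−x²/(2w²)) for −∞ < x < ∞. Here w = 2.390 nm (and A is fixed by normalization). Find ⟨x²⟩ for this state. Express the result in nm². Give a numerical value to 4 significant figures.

⟨x^2⟩ ≈ 2.856 nm^2

⟨x²⟩ = ∫ x^2 |Ψ|² dx over the full domain.
Since the A² factors cancel between numerator and denominator, ⟨x²⟩ = w^2/2.
Putting w = 2.390 gives 2.8561.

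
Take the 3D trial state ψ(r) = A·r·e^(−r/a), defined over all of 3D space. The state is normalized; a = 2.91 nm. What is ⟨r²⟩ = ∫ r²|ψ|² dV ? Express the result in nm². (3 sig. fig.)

⟨r^2⟩ ≈ 63.5 nm^2

The expectation value is the |ψ|²-weighted average of r^2: ∫ r^2|ψ|² 4πr² dr.
Using ∫₀^∞ rⁿ e^(−αr) dr = n!/αⁿ⁺¹, evaluating both integrals, ⟨r²⟩ = 15·a^2/2.
Putting a = 2.91 gives 63.51.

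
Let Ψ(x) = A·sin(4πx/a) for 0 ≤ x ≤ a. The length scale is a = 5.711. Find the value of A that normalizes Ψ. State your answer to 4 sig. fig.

The normalization condition is ∫|Ψ|² dx = 1 from 0 to a.
With ∫₀^a sin²(nπx/a) dx = a/2, ∫|Ψ|² dx = A²·(a/2).
Hence A² = 1/[a/2].
With a = 5.711: A² = 0.35020 and A = 0.59178.

A ≈ 0.5918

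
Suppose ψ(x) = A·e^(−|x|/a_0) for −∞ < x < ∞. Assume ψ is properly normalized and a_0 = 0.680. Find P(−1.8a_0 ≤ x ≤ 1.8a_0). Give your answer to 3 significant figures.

P ≈ 0.973

|ψ|² is the probability density, so P = ∫_{−1.8a_0}^{1.8a_0} |ψ|² dx.
With A² fixed by ∫|ψ|² = 1, i.e. A² = (a_0)^(−1), substitute and integrate.
Both integrals are even about x = 0, so only the x ≥ 0 halves are needed (the factors of 2 cancel). Let u = x/a_0; then A² and the length scale cancel, so P = ∫_{0}^{1.8} e^(-2·u) du ÷ ∫_{0}^{∞} e^(-2·u) du.
An antiderivative of e^(-2·u) is -e^(-2·u)/2; evaluating from 0 to 1.8 gives 1/2 - e^(-18/5)/2, while the full integral is 1/2.
This works out to P = 0.9727.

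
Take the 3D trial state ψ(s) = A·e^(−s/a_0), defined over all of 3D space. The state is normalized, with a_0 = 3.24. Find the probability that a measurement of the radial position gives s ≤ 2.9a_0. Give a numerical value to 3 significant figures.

P ≈ 0.928

P = ∫ |ψ|² 4πs² ds over s ≤ 2.9a_0.
Normalization gives A² = 1/(π·a_0^3).
Let u = s/a_0; then A², 4π and the length scale all cancel, so P = ∫_{0}^{2.9} u^2·e^(-2·u) du ÷ ∫_{0}^{∞} u^2·e^(-2·u) du.
Using ∫ u^2·e^(-2·u) du = -(2·u^2 + 2·u + 1)·e^(-2·u)/4, the numerator is 1/4 - 1181·e^(-29/5)/200 and the denominator is 1/4.
The region integral divided by the full integral gives P = 0.9285.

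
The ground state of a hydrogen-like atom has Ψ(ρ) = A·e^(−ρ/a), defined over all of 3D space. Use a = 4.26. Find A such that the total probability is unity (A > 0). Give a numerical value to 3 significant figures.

Normalization requires ∫|Ψ|² 4πρ² dρ = 1, integrated from 0 to ∞.
The angular integral contributes 4π, leaving ∫₀^∞ ρ²|Ψ|² dρ.
Recall ∫₀^∞ ρ^m e^(−ρ/β) dρ = m!·β^(m+1), ∫|Ψ|² 4πρ² dρ = A²·(π·a^3).
So A² = (π·a^3)^(−1).
Substituting a = 4.26 gives A² = 0.004117, so A = 0.06417.

A ≈ 0.0642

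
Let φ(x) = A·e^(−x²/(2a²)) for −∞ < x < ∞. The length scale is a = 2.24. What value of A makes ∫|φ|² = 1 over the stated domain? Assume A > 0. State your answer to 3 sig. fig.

A ≈ 0.502

Require ∫ |φ|² dx = 1 over the whole domain.
With ∫_{−∞}^{∞} x^(2m) e^(−αx²) dx = (2m−1)!!·√π / (2^m α^(m+1/2)), with φ = A·e^(−x²/(2a²)), the integral evaluates to A²·[√(π)·a].
Hence A² = 1/[√(π)·a].
Plugging in a = 2.24 yields A = 0.5019.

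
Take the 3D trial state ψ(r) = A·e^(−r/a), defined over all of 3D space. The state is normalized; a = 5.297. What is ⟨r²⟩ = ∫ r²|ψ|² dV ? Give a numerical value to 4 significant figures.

⟨r^2⟩ ≈ 84.17

The expectation value is the |ψ|²-weighted average of r^2: ∫ r^2|ψ|² 4πr² dr.
The ratio of the moment integral to the normalization integral gives ⟨r²⟩ = 3·a^2.
Putting a = 5.297 gives 84.175.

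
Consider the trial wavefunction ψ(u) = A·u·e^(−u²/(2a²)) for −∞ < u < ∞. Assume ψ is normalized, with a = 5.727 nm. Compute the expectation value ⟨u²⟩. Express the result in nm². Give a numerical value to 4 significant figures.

⟨u²⟩ = ∫ u^2 |ψ|² du over the full domain.
Evaluating both integrals, ⟨u²⟩ = 3·a^2/2.
Putting a = 5.727 gives 49.198.

⟨u^2⟩ ≈ 49.20 nm^2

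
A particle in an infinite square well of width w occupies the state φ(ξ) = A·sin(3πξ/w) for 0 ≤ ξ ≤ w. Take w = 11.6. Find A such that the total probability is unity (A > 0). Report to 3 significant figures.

Require ∫ |φ|² dξ = 1 over the whole domain.
Carrying out the integral gives A² · w/2.
Plugging in w = 11.6 yields A = 0.4152.

A ≈ 0.415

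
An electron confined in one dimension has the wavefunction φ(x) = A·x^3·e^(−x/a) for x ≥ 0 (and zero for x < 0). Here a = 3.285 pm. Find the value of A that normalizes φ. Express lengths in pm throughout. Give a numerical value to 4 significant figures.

We need A² ∫|f|² dx = 1, taking the integral from 0 to ∞.
Recall ∫₀^∞ x^m e^(−x/β) dx = m!·β^(m+1), carrying out the integral gives A² · 45·a^7/8.
With a = 3.285: A² = 0.000043066 and A = 0.0065624.

A ≈ 0.006562 pm^(-7/2)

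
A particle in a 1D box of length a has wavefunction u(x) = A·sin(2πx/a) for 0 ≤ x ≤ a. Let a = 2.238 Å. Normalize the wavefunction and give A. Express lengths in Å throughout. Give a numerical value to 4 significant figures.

A ≈ 0.9453 Å^(-1/2)

Normalization requires ∫|u|² dx = 1, integrated from 0 to a.
The integral (without the A² prefactor) comes out to a/2.
Hence A² = 1/[a/2].
Substituting a = 2.238 gives A² = 0.89366, so A = 0.94533.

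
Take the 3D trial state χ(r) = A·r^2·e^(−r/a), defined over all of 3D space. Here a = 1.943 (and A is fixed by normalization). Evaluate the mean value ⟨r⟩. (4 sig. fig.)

⟨r⟩ ≈ 6.801

The expectation value is the |χ|²-weighted average of r: ∫ r|χ|² 4πr² dr.
Recall ∫₀^∞ r^m e^(−r/β) dr = m!·β^(m+1), the ratio of the moment integral to the normalization integral gives ⟨r⟩ = 7·a/2.
With a = 1.943, ⟨r⟩ = 6.8005.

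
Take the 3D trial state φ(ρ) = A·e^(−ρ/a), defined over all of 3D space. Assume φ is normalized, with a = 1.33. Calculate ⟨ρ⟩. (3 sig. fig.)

⟨ρ⟩ ≈ 2.00

By definition ⟨ρ⟩ = ∫ ρ |φ(ρ)|² 4πρ² dρ.
Recall ∫₀^∞ ρ^m e^(−ρ/β) dρ = m!·β^(m+1), evaluating both integrals, ⟨ρ⟩ = 3·a/2.
Putting a = 1.33 gives 1.995.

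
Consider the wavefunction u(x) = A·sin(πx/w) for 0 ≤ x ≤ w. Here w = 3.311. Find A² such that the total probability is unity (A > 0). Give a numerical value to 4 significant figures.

A^2 ≈ 0.6040

Require ∫ |u|² dx = 1 over the whole domain.
∫|u|² dx = A²·(w/2).
Setting this equal to 1 gives A² = 1/(w/2).
Substituting w = 3.311 gives A² = 0.60405, so A = 0.77720.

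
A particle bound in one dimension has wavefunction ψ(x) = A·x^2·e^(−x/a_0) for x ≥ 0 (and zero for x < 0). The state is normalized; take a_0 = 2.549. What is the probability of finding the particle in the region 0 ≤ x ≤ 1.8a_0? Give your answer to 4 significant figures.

P = ∫_{0}^{1.8a_0} |ψ(x)|² dx.
Since A² = 1/(3·a_0^5/4), this is the region integral divided by the full normalization integral.
In terms of u = x/a_0 (A² and the length scale cancel between numerator and denominator), P = [∫_{0}^{1.8} u^4·e^(-2·u) du] / [∫_{0}^{∞} u^4·e^(-2·u) du].
With ∫ u^4·e^(-2·u) du = -(u^4/2 + u^3 + 3·u^2/2 + 3·u/2 + 3/4)·e^(-2·u) + C, the region integral is ≈ 0.220171 and the full one is 3/4.
Evaluating gives P = 0.29356.

P ≈ 0.2936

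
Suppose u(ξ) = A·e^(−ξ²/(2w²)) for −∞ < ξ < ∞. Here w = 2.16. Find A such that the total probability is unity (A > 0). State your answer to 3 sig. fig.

A ≈ 0.511

Require ∫ |u|² dξ = 1 over the whole domain.
With u = A·e^(−ξ²/(2w²)), the integral evaluates to A²·[√(π)·w].
Setting this equal to 1 gives A² = 1/(√(π)·w).
Plugging in w = 2.16 yields A = 0.5111.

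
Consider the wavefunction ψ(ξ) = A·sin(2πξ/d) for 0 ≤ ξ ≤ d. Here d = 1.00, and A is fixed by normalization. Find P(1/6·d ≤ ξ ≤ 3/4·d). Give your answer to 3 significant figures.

The probability is P = ∫ |ψ|² dξ over [1/6·d, 3/4·d].
With A² fixed by ∫|ψ|² = 1, i.e. A² = (d/2)^(−1), substitute and integrate.
In terms of u = ξ/d (A² and the length scale cancel between numerator and denominator), P = [∫_{1/6}^{3/4} sin(2·π·u)^2 du] / [∫_{0}^{1} sin(2·π·u)^2 du].
Using ∫ sin(2·π·u)^2 du = u/2 - sin(4·π·u)/(8·π), the numerator is √(3)/(16·π) + 7/24 and the denominator is 1/2.
The result is P = √(3)/(8·π) + 7/12.

P ≈ 0.652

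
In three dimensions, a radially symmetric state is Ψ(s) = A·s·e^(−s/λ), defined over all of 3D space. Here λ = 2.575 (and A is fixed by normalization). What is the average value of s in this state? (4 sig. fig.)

By definition ⟨s⟩ = ∫ s |Ψ(s)|² 4πs² ds.
The ratio of the moment integral to the normalization integral gives ⟨s⟩ = 5·λ/2.
Putting λ = 2.575 gives 6.4375.

⟨s⟩ ≈ 6.438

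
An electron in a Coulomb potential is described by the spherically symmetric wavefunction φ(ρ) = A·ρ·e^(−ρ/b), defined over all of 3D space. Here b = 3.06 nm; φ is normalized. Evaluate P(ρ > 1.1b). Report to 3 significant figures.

P = ∫ |φ|² 4πρ² dρ over ρ > 1.1b.
The full normalization integral is A²·[3·π·b^5] = 1, fixing A².
In terms of u = ρ/b (A², 4π and the length scale all cancel between numerator and denominator), P = [∫_{1.1}^{∞} u^4·e^(-2·u) du] / [∫_{0}^{∞} u^4·e^(-2·u) du].
An antiderivative of u^4·e^(-2·u) is -(u^4/2 + u^3 + 3·u^2/2 + 3·u/2 + 3/4)·e^(-2·u); evaluating from 1.1 to ∞ gives ≈ 0.69563, while the full integral is 3/4.
The region integral divided by the full integral gives P = 0.9275.

P ≈ 0.928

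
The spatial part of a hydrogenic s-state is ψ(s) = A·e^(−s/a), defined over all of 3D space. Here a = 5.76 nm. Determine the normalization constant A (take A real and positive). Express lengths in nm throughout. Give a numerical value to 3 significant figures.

The normalization condition is ∫|ψ|² 4πs² ds = 1 from 0 to ∞.
In 3D with spherical symmetry the volume element is 4πs² ds.
Using ∫₀^∞ sⁿ e^(−αs) ds = n!/αⁿ⁺¹, carrying out the integral gives A² · π·a^3.
So A² = (π·a^3)^(−1).
With a = 5.76: A² = 0.001666 and A = 0.04081.

A ≈ 0.0408 nm^(-3/2)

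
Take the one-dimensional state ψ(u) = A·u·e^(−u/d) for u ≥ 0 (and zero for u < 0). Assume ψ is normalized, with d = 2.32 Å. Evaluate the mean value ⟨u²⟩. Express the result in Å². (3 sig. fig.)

⟨u^2⟩ ≈ 16.1 Å^2

⟨u²⟩ = ∫ u^2 |ψ|² du over the full domain.
Since the A² factors cancel between numerator and denominator, ⟨u²⟩ = 3·d^2.
With d = 2.32, ⟨u^2⟩ = 16.15.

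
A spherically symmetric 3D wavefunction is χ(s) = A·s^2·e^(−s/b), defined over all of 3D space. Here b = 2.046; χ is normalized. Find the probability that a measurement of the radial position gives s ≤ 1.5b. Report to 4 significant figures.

P ≈ 0.03351

P = ∫ |χ|² 4πs² ds over s ≤ 1.5b.
The full normalization integral is A²·[45·π·b^7/2] = 1, fixing A².
In terms of u = s/b (A², 4π and the length scale all cancel between numerator and denominator), P = [∫_{0}^{1.5} u^6·e^(-2·u) du] / [∫_{0}^{∞} u^6·e^(-2·u) du].
An antiderivative of u^6·e^(-2·u) is -(4·u^6 + 12·u^5 + 30·u^4 + 60·u^3 + 90·u^2 + 90·u + 45)·e^(-2·u)/8; evaluating from 0 to 1.5 gives ≈ 0.188486, while the full integral is 45/8.
Taking the ratio yields P = 0.033509.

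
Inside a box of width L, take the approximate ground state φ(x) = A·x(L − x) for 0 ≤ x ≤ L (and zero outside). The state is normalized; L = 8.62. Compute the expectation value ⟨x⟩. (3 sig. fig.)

⟨x⟩ ≈ 4.31

The expectation value is the |φ|²-weighted average of x: ∫ x|φ|² dx.
The ratio of the moment integral to the normalization integral gives ⟨x⟩ = L/2.
With L = 8.62, ⟨x⟩ = 4.310.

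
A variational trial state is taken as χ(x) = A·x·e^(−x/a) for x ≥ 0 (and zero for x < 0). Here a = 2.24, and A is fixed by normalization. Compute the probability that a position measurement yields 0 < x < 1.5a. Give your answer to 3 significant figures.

P ≈ 0.577

The probability is P = ∫ |χ|² dx over [0, 1.5a].
The normalization integral ∫|χ|²dx over the whole domain equals a^3/4·A², and A² cancels in the ratio.
Let u = x/a; then A² and the length scale cancel, so P = ∫_{0}^{1.5} u^2·e^(-2·u) du ÷ ∫_{0}^{∞} u^2·e^(-2·u) du.
Using ∫ u^2·e^(-2·u) du = -(2·u^2 + 2·u + 1)·e^(-2·u)/4, the numerator is 1/4 - 17·e^(-3)/8 and the denominator is 1/4.
Taking the ratio, P = 0.5768.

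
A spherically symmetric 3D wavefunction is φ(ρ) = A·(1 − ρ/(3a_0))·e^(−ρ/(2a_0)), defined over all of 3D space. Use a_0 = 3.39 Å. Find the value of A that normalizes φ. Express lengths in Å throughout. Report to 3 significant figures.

The normalization condition is ∫|φ|² 4πρ² dρ = 1 from 0 to ∞.
Recall ∫₀^∞ ρ^m e^(−ρ/β) dρ = m!·β^(m+1), carrying out the integral gives A² · 8·π·a_0^3/3.
With a_0 = 3.39: A² = 0.003064 and A = 0.05535.

A ≈ 0.0554 Å^(-3/2)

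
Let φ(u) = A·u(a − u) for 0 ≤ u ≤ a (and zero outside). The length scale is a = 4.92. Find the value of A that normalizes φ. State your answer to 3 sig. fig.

The normalization condition is ∫|φ|² du = 1 from 0 to a.
Expanding the polynomial and integrating term by term, with φ = A·u(a − u), the integral evaluates to A²·[a^5/30].
So A² = (a^5/30)^(−1).
With a = 4.92: A² = 0.01041 and A = 0.1020.

A ≈ 0.102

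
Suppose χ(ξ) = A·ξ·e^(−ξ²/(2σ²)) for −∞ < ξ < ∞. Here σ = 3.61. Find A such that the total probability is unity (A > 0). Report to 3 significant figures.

Require ∫ |χ|² dξ = 1 over the whole domain.
Carrying out the integral gives A² · √(π)·σ^3/2.
Substituting σ = 3.61 gives A² = 0.02398, so A = 0.1549.

A ≈ 0.155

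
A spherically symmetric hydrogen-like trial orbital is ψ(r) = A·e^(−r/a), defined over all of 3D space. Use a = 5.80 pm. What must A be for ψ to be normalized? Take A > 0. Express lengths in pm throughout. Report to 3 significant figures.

We need A² ∫|f|² 4πr² dr = 1, taking the integral from 0 to ∞.
Recall ∫₀^∞ r^m e^(−r/β) dr = m!·β^(m+1), with ψ = A·e^(−r/a), the integral evaluates to A²·[π·a^3].
Setting this equal to 1 gives A² = 1/(π·a^3).
Substituting a = 5.80 gives A² = 0.001631, so A = 0.04039.

A ≈ 0.0404 pm^(-3/2)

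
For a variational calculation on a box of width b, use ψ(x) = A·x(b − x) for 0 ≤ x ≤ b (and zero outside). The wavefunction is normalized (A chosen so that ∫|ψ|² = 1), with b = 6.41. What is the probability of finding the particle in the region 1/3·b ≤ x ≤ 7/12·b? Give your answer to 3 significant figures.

P ≈ 0.444

|ψ|² is the probability density, so P = ∫_{1/3·b}^{7/12·b} |ψ|² dx.
With A² fixed by ∫|ψ|² = 1, i.e. A² = (b^5/30)^(−1), substitute and integrate.
Substituting u = x/b, A² and the length scale cancel in the ratio: P = ∫_{1/3}^{7/12} u^2·(1 - u)^2 du / ∫_{0}^{1} u^2·(1 - u)^2 du.
An antiderivative of u^2·(1 - u)^2 is u^3·(6·u^2 - 15·u + 10)/30; evaluating from 1/3 to 7/12 gives ≈ 0.014783, while the full integral is 1/30.
This works out to P = 0.4435.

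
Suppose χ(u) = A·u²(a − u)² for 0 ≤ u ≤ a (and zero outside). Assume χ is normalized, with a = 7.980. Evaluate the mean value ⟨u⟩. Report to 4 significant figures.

By definition ⟨u⟩ = ∫ u |χ(u)|² du.
The ratio of the moment integral to the normalization integral gives ⟨u⟩ = a/2.
Putting a = 7.980 gives 3.9900.

⟨u⟩ ≈ 3.990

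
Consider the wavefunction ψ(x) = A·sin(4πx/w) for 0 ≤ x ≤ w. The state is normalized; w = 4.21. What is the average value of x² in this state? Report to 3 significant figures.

⟨x^2⟩ ≈ 5.85

By definition ⟨x²⟩ = ∫ x^2 |ψ(x)|² dx.
Since the A² factors cancel between numerator and denominator, ⟨x²⟩ = -w^2/(32·π^2) + w^2/3.
With w = 4.21, ⟨x^2⟩ = 5.852.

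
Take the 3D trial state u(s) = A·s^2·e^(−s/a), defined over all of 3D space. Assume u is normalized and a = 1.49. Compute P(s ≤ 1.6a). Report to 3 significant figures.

P ≈ 0.0446

With dV = 4πs²ds, the probability is ∫|u|² dV over s ≤ 1.6a.
Normalization gives A² = 1/(45·π·a^7/2).
Substituting t = s/a, A², 4π and the length scale all cancel in the ratio: P = ∫_{0}^{1.6} t^6·e^(-2·t) dt / ∫_{0}^{∞} t^6·e^(-2·t) dt.
An antiderivative of t^6·e^(-2·t) is -(4·t^6 + 12·t^5 + 30·t^4 + 60·t^3 + 90·t^2 + 90·t + 45)·e^(-2·t)/8; evaluating from 0 to 1.6 gives ≈ 0.25098, while the full integral is 45/8.
Taking the ratio yields P = 0.04462.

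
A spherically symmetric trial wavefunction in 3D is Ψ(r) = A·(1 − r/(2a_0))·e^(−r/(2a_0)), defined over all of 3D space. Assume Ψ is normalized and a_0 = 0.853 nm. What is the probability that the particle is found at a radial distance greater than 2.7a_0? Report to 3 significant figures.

P = ∫ |Ψ|² 4πr² dr over r > 2.7a_0.
A² is fixed by ∫₀^∞ 4πr²|Ψ|² dr = 1, i.e. A² = (8·π·a_0^3)^(−1).
Let u = r/a_0; then A², 4π and the length scale all cancel, so P = ∫_{2.7}^{∞} u^2·(1 - u/2)^2·e^(-u) du ÷ ∫_{0}^{∞} u^2·(1 - u/2)^2·e^(-u) du.
Using ∫ u^2·(1 - u/2)^2·e^(-u) du = -(u^4/4 + u^2 + 2·u + 2)·e^(-u), the numerator is ≈ 1.8801 and the denominator is 2.
Taking the ratio yields P = 0.9401.

P ≈ 0.940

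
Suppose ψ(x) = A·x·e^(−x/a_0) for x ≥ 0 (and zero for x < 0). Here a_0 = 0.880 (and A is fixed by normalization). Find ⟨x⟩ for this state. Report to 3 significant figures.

⟨x⟩ ≈ 1.32

⟨x⟩ = ∫ x |ψ|² dx over the full domain.
Recall ∫₀^∞ x^m e^(−x/β) dx = m!·β^(m+1), the ratio of the moment integral to the normalization integral gives ⟨x⟩ = 3·a_0/2.
Putting a_0 = 0.880 gives 1.320.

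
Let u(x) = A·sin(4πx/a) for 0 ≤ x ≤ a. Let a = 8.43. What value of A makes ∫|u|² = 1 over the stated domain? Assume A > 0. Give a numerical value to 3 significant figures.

We need A² ∫|f|² dx = 1, taking the integral from 0 to a.
Using sin²θ = (1 − cos 2θ)/2, ∫|u|² dx = A²·(a/2).
Plugging in a = 8.43 yields A = 0.4871.

A ≈ 0.487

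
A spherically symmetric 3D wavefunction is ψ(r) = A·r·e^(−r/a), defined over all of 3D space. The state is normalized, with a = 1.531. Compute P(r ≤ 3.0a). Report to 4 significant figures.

P = ∫ |ψ|² 4πr² dr over r ≤ 3.0a.
The full normalization integral is A²·[3·π·a^5] = 1, fixing A².
In terms of u = r/a (A², 4π and the length scale all cancel between numerator and denominator), P = [∫_{0}^{3.0} u^4·e^(-2·u) du] / [∫_{0}^{∞} u^4·e^(-2·u) du].
An antiderivative of u^4·e^(-2·u) is -(u^4/2 + u^3 + 3·u^2/2 + 3·u/2 + 3/4)·e^(-2·u); evaluating from 0 to 3.0 gives 3/4 - 345·e^(-6)/4, while the full integral is 3/4.
The region integral divided by the full integral gives P = 0.71494.

P ≈ 0.7149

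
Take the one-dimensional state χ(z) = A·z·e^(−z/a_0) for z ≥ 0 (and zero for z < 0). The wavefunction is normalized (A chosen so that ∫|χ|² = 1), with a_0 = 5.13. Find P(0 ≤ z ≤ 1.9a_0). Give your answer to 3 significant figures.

P ≈ 0.731

P = ∫_{0}^{1.9a_0} |χ(z)|² dz.
With A² fixed by ∫|χ|² = 1, i.e. A² = (a_0^3/4)^(−1), substitute and integrate.
In terms of u = z/a_0 (A² and the length scale cancel between numerator and denominator), P = [∫_{0}^{1.9} u^2·e^(-2·u) du] / [∫_{0}^{∞} u^2·e^(-2·u) du].
An antiderivative of u^2·e^(-2·u) is -(2·u^2 + 2·u + 1)·e^(-2·u)/4; evaluating from 0 to 1.9 gives 1/4 - 601·e^(-19/5)/200, while the full integral is 1/4.
The result is P = 0.7311.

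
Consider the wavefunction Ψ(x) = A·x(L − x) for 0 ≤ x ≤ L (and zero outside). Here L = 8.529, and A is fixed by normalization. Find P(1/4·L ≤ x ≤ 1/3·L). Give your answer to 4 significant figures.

P ≈ 0.1064

|Ψ|² is the probability density, so P = ∫_{1/4·L}^{1/3·L} |Ψ|² dx.
Since A² = 1/(L^5/30), this is the region integral divided by the full normalization integral.
In terms of u = x/L (A² and the length scale cancel between numerator and denominator), P = [∫_{1/4}^{1/3} u^2·(1 - u)^2 du] / [∫_{0}^{1} u^2·(1 - u)^2 du].
Using ∫ u^2·(1 - u)^2 du = u^3·(6·u^2 - 15·u + 10)/30, the numerator is ≈ 0.00354536 and the denominator is 1/30.
The result is P = 0.10636.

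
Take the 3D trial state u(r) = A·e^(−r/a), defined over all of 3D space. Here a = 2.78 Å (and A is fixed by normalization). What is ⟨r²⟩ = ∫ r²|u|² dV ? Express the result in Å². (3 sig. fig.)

⟨r²⟩ = ∫ r^2 |u|² 4πr² dr over the full domain.
Using ∫₀^∞ rⁿ e^(−αr) dr = n!/αⁿ⁺¹, since the A² factors cancel between numerator and denominator, ⟨r²⟩ = 3·a^2.
Putting a = 2.78 gives 23.19.

⟨r^2⟩ ≈ 23.2 Å^2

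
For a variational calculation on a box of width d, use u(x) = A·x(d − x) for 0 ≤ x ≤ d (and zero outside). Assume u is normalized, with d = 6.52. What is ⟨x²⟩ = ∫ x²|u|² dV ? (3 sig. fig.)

⟨x²⟩ = ∫ x^2 |u|² dx over the full domain.
Expanding the polynomial and integrating term by term, evaluating both integrals, ⟨x²⟩ = 2·d^2/7.
With d = 6.52, ⟨x^2⟩ = 12.15.

⟨x^2⟩ ≈ 12.1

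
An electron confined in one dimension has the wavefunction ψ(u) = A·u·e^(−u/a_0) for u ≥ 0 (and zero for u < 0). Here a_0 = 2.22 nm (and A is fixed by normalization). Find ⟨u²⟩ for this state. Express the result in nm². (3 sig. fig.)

⟨u^2⟩ ≈ 14.8 nm^2

By definition ⟨u²⟩ = ∫ u^2 |ψ(u)|² du.
With ∫₀^∞ u^4 e^(−αu) du = 4!/α^5, since the A² factors cancel between numerator and denominator, ⟨u²⟩ = 3·a_0^2.
Putting a_0 = 2.22 gives 14.79.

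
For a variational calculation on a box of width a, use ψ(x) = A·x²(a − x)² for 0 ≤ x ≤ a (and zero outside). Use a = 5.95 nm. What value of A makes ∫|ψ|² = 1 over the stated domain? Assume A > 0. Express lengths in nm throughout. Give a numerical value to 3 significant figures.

A ≈ 0.00821 nm^(-9/2)

We need A² ∫|f|² dx = 1, taking the integral from 0 to a.
Expanding the polynomial and integrating term by term, carrying out the integral gives A² · a^9/630.
Setting this equal to 1 gives A² = 1/(a^9/630).
Plugging in a = 5.95 yields A = 0.008210.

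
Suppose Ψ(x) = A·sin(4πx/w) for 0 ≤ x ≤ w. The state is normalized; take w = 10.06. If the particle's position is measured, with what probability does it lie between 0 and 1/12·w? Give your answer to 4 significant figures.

P = ∫_{0}^{1/12·w} |Ψ(x)|² dx.
The normalization integral ∫|Ψ|²dx over the whole domain equals w/2·A², and A² cancels in the ratio.
Let u = x/w; then A² and the length scale cancel, so P = ∫_{0}^{1/12} sin(4·π·u)^2 du ÷ ∫_{0}^{1} sin(4·π·u)^2 du.
With ∫ sin(4·π·u)^2 du = u/2 - sin(4·π·u)·cos(4·π·u)/(8·π) + C, the region integral is -√(3)/(32·π) + 1/24 and the full one is 1/2.
Taking the ratio, P = (-√(3)/16 + π/12)/π.

P ≈ 0.04888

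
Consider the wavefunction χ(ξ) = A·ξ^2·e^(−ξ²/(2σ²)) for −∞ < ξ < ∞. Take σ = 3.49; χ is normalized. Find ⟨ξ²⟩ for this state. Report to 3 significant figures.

⟨ξ^2⟩ ≈ 30.5

The expectation value is the |χ|²-weighted average of ξ^2: ∫ ξ^2|χ|² dξ.
Since the A² factors cancel between numerator and denominator, ⟨ξ²⟩ = 5·σ^2/2.
With σ = 3.49, ⟨ξ^2⟩ = 30.45.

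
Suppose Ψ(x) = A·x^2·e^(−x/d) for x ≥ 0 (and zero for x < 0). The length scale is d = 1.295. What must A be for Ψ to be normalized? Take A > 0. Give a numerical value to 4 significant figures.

Require ∫ |Ψ|² dx = 1 over the whole domain.
Recall ∫₀^∞ x^m e^(−x/β) dx = m!·β^(m+1), with Ψ = A·x^2·e^(−x/d), the integral evaluates to A²·[3·d^5/4].
Setting this equal to 1 gives A² = 1/(3·d^5/4).
Plugging in d = 1.295 yields A = 0.60506.

A ≈ 0.6051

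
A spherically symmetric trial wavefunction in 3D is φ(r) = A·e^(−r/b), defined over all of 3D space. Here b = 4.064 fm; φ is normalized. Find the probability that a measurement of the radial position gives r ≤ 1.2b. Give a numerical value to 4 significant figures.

P ≈ 0.4303

With dV = 4πr²dr, the probability is ∫|φ|² dV over r ≤ 1.2b.
A² is fixed by ∫₀^∞ 4πr²|φ|² dr = 1, i.e. A² = (π·b^3)^(−1).
In terms of u = r/b (A², 4π and the length scale all cancel between numerator and denominator), P = [∫_{0}^{1.2} u^2·e^(-2·u) du] / [∫_{0}^{∞} u^2·e^(-2·u) du].
An antiderivative of u^2·e^(-2·u) is -(2·u^2 + 2·u + 1)·e^(-2·u)/4; evaluating from 0 to 1.2 gives 1/4 - 157·e^(-12/5)/100, while the full integral is 1/4.
This evaluates to P = 0.43029.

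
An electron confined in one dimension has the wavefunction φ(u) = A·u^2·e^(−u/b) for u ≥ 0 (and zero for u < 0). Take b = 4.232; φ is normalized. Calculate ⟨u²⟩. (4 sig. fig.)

⟨u^2⟩ ≈ 134.3

By definition ⟨u²⟩ = ∫ u^2 |φ(u)|² du.
With ∫₀^∞ u^6 e^(−αu) du = 6!/α^7, evaluating both integrals, ⟨u²⟩ = 15·b^2/2.
With b = 4.232, ⟨u^2⟩ = 134.32.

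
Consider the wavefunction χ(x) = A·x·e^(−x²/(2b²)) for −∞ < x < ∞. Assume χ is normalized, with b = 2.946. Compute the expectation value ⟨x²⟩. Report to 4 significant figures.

By definition ⟨x²⟩ = ∫ x^2 |χ(x)|² dx.
Using the Gaussian integral ∫_{−∞}^{∞} e^(−αx²) dx = √(π/α), evaluating both integrals, ⟨x²⟩ = 3·b^2/2.
With b = 2.946, ⟨x^2⟩ = 13.018.

⟨x^2⟩ ≈ 13.02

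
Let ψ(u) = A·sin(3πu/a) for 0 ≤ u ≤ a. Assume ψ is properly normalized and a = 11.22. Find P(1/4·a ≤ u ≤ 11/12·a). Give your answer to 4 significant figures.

P = ∫_{1/4·a}^{11/12·a} |ψ(u)|² du.
With A² fixed by ∫|ψ|² = 1, i.e. A² = (a/2)^(−1), substitute and integrate.
In terms of t = u/a (A² and the length scale cancel between numerator and denominator), P = [∫_{1/4}^{11/12} sin(3·π·t)^2 dt] / [∫_{0}^{1} sin(3·π·t)^2 dt].
With ∫ sin(3·π·t)^2 dt = t/2 - sin(6·π·t)/(12·π) + C, the region integral is 1/3 and the full one is 1/2.
Evaluating gives P = 2/3.

P ≈ 0.6667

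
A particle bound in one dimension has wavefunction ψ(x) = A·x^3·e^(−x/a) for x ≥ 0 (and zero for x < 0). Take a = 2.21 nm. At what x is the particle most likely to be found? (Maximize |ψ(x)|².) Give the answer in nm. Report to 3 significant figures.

x ≈ 6.63 nm

Differentiate |ψ(x)|² with respect to x and set to zero.
This gives x = 3·a.
With a = 2.21, the most probable position is 6.630 nm.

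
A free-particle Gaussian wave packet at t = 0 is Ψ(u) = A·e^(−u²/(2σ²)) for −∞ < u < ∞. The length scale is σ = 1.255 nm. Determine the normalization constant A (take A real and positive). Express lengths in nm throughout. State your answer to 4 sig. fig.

The normalization condition is ∫|Ψ|² du = 1 from −∞ to ∞.
The integral (without the A² prefactor) comes out to √(π)·σ.
With σ = 1.255: A² = 0.44955 and A = 0.67049.

A ≈ 0.6705 nm^(-1/2)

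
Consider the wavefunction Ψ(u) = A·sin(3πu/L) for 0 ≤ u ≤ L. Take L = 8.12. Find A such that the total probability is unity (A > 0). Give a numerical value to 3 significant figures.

Normalization requires ∫|Ψ|² du = 1, integrated from 0 to L.
With ∫₀^L sin²(nπu/L) du = L/2, the integral (without the A² prefactor) comes out to L/2.
Hence A² = 1/[L/2].
Plugging in L = 8.12 yields A = 0.4963.

A ≈ 0.496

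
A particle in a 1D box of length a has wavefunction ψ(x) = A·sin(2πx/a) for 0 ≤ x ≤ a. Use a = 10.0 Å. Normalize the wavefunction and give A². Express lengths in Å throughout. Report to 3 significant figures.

A^2 ≈ 0.200 Å^(-1)

The normalization condition is ∫|ψ|² dx = 1 from 0 to a.
Carrying out the integral gives A² · a/2.
Hence A² = 1/[a/2].
Substituting a = 10.0 gives A² = 0.2000, so A = 0.4472.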